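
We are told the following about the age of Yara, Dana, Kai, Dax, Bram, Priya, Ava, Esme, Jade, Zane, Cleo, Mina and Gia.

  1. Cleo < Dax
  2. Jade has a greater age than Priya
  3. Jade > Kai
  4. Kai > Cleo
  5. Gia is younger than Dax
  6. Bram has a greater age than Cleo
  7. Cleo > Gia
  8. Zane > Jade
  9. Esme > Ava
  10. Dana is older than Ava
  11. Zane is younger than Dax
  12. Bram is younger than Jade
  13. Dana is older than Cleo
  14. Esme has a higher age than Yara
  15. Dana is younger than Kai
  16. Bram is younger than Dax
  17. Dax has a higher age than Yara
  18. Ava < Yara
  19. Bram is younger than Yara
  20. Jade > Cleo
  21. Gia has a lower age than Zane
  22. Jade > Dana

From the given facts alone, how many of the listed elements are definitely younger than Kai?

Directly below Kai: Cleo, Dana.
One step further: Ava, Gia (4 so far).
No other element is forced below Kai by the given relations, so the count is 4.

4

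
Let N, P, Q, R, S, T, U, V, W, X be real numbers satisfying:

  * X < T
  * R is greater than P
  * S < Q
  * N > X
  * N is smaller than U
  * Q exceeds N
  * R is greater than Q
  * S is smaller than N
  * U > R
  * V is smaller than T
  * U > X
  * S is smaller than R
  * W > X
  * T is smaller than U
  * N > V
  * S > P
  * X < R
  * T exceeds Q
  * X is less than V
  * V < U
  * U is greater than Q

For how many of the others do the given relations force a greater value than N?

4

The elements the relations force above N are Q, R, T, U — no chain reaches any other.
That is 4.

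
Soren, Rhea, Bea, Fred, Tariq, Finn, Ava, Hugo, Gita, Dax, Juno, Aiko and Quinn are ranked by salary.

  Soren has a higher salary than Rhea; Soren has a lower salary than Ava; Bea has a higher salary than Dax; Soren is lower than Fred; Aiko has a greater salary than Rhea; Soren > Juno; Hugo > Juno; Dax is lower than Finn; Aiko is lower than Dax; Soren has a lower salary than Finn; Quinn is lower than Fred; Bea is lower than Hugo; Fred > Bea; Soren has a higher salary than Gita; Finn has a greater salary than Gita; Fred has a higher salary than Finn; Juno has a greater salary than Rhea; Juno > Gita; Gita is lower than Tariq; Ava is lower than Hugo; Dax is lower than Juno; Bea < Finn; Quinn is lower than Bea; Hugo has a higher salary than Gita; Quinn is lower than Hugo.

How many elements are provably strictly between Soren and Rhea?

3

The relations place Rhea below Soren. An element lies strictly between them when it is forced above Rhea and also forced below Soren.
Above Rhea: {Aiko, Dax, Juno, Bea, Ava, Finn, Hugo, Fred}. Below Soren: {Gita, Aiko, Dax, Juno}.
Intersection: {Aiko, Dax, Juno} — 3.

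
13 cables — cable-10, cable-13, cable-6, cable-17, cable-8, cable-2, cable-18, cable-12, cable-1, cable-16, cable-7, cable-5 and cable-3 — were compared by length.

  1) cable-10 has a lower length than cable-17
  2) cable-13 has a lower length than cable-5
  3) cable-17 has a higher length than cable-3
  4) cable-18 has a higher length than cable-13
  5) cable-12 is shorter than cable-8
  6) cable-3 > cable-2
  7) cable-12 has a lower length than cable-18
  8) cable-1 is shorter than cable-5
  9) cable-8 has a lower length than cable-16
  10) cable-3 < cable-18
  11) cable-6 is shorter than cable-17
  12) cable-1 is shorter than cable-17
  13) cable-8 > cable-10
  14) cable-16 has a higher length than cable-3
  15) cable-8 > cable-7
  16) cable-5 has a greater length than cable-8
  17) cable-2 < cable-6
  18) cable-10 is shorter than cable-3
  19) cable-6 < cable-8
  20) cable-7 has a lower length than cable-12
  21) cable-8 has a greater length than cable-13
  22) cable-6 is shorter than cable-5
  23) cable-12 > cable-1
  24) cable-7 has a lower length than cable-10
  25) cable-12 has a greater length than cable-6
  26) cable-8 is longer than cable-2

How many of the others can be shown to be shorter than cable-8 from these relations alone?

The elements the relations force below cable-8 are cable-7, cable-10, cable-1, cable-2, cable-6, cable-13, cable-12 — no chain reaches any other.
That is 7.

7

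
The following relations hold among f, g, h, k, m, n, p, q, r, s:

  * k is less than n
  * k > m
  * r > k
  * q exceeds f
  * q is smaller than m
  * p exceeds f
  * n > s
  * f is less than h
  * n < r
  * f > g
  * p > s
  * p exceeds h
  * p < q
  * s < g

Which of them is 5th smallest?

Piecing the relations together gives one ordering: s < g < f < h < p < q < m < k < n < r.
The 5th smallest is p.

p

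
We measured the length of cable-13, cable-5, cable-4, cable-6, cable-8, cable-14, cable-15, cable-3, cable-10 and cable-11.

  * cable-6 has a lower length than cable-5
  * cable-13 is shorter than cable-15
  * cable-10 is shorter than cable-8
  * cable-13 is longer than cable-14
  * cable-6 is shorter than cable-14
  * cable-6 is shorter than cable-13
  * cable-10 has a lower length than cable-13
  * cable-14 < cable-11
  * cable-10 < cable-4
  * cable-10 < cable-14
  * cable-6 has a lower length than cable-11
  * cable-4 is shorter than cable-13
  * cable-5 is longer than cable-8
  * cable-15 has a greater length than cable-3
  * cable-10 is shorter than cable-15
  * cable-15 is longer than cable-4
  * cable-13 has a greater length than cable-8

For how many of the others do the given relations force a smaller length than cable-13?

Directly below cable-13: cable-6, cable-10, cable-8, cable-4, cable-14.
Nothing else is reachable below cable-13; 5 in all.

5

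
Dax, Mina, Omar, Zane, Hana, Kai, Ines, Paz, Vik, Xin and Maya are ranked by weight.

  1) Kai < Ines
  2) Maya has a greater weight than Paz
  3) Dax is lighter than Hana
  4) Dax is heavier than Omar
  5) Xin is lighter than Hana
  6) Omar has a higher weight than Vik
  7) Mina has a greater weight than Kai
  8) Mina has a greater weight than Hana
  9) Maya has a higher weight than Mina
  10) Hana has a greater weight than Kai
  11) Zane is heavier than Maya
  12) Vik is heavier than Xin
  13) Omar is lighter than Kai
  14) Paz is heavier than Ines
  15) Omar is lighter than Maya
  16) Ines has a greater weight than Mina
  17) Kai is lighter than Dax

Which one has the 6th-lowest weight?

Hana

Chaining the given pairs: Xin < Vik < Omar < Kai < Dax < Hana < Mina < Ines < Paz < Maya < Zane.
Counting 6 from the smallest end gives Hana.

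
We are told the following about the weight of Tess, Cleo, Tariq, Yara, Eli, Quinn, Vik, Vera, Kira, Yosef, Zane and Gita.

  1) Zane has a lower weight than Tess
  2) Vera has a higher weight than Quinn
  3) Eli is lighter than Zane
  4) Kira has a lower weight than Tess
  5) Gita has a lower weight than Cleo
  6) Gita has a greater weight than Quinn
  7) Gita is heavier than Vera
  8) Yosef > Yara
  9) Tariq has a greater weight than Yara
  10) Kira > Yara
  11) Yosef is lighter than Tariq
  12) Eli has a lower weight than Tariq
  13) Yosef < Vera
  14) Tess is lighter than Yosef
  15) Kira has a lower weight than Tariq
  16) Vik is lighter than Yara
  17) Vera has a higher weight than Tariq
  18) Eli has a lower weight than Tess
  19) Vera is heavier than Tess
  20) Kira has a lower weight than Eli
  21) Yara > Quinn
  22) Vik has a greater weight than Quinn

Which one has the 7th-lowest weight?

Chaining the given pairs: Quinn < Vik < Yara < Kira < Eli < Zane < Tess < Yosef < Tariq < Vera < Gita < Cleo.
Counting 7 from the smallest end gives Tess.

Tess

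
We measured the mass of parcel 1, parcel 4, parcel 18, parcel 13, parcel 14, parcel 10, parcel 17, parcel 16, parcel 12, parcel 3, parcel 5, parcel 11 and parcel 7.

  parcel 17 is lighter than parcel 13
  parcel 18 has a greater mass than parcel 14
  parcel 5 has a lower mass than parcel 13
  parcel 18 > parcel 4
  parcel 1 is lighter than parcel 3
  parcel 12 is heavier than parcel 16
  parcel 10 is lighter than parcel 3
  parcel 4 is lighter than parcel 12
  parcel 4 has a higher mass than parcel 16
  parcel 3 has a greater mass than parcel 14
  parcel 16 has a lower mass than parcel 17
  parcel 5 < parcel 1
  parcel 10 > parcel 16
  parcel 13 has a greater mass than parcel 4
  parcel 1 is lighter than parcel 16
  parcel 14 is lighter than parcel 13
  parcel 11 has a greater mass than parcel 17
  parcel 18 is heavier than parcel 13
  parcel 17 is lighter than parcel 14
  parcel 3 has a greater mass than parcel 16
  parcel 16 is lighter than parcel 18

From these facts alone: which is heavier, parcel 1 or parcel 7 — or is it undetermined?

undetermined

Following every chain through parcel 1: above parcel 1 we get parcel 16, parcel 17, parcel 4, parcel 14, parcel 10, parcel 13, parcel 3, parcel 12, parcel 11, parcel 18; below parcel 1 we get parcel 5.
parcel 7 is not reached, and no chain runs the other way from parcel 7 to parcel 1.
So the given relations leave the order of parcel 1 and parcel 7 undetermined.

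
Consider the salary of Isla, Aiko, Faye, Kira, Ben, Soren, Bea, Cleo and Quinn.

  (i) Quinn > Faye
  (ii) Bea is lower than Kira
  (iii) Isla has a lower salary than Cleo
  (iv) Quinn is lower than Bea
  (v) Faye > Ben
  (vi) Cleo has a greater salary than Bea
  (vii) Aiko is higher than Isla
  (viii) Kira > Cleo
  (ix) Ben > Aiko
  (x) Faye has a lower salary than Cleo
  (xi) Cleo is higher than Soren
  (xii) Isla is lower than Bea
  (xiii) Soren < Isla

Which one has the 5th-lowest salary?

The consecutive relations fix a unique order: Soren < Isla < Aiko < Ben < Faye < Quinn < Bea < Cleo < Kira.
Counting 5 from the smallest end gives Faye.

Faye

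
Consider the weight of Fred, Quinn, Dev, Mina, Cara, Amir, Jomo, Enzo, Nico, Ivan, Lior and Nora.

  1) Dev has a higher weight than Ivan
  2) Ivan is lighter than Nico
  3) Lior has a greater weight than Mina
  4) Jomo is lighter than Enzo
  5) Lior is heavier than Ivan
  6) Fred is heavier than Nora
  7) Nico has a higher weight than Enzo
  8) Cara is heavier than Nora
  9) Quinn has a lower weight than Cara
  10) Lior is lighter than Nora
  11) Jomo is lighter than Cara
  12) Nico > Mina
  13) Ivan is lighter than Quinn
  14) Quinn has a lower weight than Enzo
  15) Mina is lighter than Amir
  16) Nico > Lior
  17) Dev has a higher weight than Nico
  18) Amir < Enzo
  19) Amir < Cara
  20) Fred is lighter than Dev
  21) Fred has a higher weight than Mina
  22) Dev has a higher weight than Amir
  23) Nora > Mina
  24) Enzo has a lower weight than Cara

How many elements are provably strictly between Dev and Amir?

The relations place Amir below Dev. An element lies strictly between them when it is forced above Amir and also forced below Dev.
Above Amir: {Enzo, Cara, Nico}. Below Dev: {Mina, Ivan, Lior, Nora, Quinn, Jomo, Enzo, Fred, Nico}.
Intersection: {Enzo, Nico} — 2.

2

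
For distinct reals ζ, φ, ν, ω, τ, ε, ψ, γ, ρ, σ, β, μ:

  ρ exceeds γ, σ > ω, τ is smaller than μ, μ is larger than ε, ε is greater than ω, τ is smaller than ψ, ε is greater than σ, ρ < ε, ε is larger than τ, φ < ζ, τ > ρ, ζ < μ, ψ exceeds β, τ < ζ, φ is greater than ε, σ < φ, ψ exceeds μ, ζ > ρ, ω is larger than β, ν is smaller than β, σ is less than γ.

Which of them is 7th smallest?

The consecutive relations fix a unique order: ν < β < ω < σ < γ < ρ < τ < ε < φ < ζ < μ < ψ.
Counting 7 from the smallest end gives τ.

τ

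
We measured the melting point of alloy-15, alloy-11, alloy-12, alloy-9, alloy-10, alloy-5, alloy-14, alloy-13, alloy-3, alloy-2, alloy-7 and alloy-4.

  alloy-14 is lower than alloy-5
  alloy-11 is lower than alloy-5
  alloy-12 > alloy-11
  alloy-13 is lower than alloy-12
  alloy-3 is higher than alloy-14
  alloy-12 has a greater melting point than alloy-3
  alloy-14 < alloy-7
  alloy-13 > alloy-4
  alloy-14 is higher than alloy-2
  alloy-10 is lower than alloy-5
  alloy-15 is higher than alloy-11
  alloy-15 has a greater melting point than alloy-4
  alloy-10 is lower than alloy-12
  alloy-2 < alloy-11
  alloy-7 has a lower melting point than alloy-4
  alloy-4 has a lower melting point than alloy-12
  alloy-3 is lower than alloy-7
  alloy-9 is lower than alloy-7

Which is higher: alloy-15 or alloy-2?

alloy-15

Chaining the given relations: alloy-2 < alloy-14 < alloy-3 < alloy-7 < alloy-4 < alloy-15.
So alloy-2 < alloy-15; alloy-15 is the higher of the two.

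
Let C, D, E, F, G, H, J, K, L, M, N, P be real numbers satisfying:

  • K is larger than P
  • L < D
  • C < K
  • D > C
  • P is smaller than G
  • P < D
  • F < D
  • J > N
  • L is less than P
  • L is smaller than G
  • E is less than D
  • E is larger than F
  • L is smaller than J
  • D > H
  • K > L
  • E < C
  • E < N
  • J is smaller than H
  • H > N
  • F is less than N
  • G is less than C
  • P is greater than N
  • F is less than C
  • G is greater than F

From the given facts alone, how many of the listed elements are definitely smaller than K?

The elements the relations force below K are F, L, E, N, P, G, C — no chain reaches any other.
That is 7.

7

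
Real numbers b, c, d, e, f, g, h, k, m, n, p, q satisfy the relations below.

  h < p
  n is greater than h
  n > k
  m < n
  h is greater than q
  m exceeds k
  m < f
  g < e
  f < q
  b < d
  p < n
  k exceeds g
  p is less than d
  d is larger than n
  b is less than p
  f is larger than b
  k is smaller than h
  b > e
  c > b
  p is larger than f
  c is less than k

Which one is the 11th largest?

Piecing the relations together gives one ordering: g < e < b < c < k < m < f < q < h < p < n < d.
Counting 11 from the largest end gives e.

e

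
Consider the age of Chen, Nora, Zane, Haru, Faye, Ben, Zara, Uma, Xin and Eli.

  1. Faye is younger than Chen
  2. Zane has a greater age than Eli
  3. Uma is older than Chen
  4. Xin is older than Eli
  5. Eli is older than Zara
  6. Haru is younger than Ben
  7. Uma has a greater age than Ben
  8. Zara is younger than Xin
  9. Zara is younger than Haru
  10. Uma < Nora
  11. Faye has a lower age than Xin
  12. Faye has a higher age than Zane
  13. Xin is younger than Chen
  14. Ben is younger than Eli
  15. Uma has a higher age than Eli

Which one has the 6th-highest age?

Zane

The consecutive relations fix a unique order: Zara < Haru < Ben < Eli < Zane < Faye < Xin < Chen < Uma < Nora.
The 6th largest is Zane.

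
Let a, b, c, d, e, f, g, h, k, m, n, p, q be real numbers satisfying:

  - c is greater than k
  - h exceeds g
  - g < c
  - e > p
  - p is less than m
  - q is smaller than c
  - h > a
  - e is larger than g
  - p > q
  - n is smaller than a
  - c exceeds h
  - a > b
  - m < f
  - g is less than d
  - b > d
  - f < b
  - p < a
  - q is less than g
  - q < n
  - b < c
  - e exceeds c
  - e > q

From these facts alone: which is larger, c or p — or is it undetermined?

Following the relations from p: p < m < f < b < a < h < c.
So c is larger.

c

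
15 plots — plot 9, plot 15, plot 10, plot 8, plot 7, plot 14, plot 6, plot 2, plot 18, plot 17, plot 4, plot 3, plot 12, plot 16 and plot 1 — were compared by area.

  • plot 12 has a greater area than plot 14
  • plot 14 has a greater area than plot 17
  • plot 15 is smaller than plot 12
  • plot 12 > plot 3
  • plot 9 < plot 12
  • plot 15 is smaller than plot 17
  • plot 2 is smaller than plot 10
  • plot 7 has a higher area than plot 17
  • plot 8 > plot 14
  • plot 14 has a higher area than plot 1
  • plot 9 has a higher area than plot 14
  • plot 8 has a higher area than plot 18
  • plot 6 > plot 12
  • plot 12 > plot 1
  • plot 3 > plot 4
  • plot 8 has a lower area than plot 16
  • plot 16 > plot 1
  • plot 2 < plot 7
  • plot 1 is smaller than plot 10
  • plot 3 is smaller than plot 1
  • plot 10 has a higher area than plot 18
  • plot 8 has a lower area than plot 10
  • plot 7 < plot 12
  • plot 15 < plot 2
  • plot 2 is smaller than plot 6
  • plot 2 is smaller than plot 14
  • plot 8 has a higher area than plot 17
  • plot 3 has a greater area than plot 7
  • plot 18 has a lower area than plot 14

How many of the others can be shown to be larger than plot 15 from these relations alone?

From plot 15 the given relations immediately reach plot 17, plot 2, plot 12.
From those, plot 7, plot 14, plot 8, plot 6, plot 10 — 8 in total.
From those, plot 3, plot 9, plot 16 — 11 in total.
From those, plot 1 — 12 in total.
No other element is forced above plot 15 by the given relations, so the count is 12.

12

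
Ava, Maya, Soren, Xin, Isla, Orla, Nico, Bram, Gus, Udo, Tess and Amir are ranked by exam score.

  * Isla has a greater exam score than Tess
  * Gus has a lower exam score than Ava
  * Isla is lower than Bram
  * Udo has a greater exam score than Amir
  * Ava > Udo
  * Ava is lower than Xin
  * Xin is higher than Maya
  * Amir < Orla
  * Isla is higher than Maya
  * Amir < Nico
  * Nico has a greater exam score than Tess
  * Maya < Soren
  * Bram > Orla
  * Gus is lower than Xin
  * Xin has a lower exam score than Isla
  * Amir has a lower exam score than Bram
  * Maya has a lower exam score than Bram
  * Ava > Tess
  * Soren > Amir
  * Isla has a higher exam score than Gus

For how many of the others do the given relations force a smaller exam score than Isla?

The elements the relations force below Isla are Amir, Tess, Udo, Gus, Maya, Ava, Xin — no chain reaches any other.
That is 7.

7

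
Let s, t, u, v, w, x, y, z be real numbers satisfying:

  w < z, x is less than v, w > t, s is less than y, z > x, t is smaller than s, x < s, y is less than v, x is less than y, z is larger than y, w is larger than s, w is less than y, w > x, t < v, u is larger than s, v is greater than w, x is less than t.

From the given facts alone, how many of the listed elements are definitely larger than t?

From t the given relations immediately reach s, w, v.
From those, y, u, z — 6 in total.
No other element is forced above t by the given relations, so the count is 6.

6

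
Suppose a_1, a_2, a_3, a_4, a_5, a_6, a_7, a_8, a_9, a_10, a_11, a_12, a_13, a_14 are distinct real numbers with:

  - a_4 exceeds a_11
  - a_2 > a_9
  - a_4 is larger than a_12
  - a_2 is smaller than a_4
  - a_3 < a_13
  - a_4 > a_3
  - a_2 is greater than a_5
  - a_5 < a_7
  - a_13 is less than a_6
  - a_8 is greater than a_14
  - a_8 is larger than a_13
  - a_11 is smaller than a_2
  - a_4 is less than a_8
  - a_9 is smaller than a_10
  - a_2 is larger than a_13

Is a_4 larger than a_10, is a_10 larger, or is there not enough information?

Following every chain through a_10: below a_10 we get a_9.
a_4 is not reached, and no chain runs the other way from a_4 to a_10.
So the given relations leave the order of a_10 and a_4 undetermined.

undetermined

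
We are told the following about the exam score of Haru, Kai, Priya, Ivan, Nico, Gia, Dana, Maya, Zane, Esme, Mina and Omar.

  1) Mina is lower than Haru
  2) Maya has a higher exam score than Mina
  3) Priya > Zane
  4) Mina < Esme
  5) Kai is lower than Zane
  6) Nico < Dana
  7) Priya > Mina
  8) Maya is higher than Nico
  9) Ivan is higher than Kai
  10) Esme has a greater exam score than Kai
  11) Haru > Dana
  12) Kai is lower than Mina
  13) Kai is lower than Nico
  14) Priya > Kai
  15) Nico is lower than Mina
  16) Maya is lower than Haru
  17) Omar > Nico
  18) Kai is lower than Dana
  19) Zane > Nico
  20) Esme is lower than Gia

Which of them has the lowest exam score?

Nico is not least since Kai < Nico; Mina is not least since Kai < Mina; Esme is not least since Kai < Esme; Dana is not least since Kai < Dana; Gia is not least since Esme < Gia; Maya is not least since Nico < Maya; Zane is not least since Kai < Zane; Haru is not least since Mina < Haru; Priya is not least since Zane < Priya; Ivan is not least since Kai < Ivan; Omar is not least since Nico < Omar.
Only Kai has nothing below it, so Kai is the lowest exam score.

Kai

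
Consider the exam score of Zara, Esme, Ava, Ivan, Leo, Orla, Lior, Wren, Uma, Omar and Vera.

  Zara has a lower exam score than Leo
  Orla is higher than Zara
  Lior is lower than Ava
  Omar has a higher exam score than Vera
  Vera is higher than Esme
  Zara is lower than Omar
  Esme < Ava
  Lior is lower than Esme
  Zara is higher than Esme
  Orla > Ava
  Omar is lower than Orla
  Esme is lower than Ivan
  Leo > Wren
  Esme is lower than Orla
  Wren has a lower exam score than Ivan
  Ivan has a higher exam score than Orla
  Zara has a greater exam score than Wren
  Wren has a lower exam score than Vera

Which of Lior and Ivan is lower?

Lior < Esme and Esme < Zara give Lior < Zara.
With Zara < Omar: Lior < Esme < Zara < Omar.
Then Omar < Orla extends the chain to Orla.
Then Orla < Ivan extends the chain to Ivan.
So Lior < Ivan; Lior is the lower of the two.

Lior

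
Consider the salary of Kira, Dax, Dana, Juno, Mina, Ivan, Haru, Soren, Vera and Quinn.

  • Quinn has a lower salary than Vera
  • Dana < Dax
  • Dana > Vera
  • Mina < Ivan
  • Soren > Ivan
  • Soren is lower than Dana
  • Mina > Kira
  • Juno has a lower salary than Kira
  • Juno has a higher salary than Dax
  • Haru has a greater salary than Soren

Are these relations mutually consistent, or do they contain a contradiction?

inconsistent

We have Soren < Dana stated directly, yet also Dana < Dax < Juno < Kira < Mina < Ivan < Soren by chaining the others — so Dana < Soren. Contradiction.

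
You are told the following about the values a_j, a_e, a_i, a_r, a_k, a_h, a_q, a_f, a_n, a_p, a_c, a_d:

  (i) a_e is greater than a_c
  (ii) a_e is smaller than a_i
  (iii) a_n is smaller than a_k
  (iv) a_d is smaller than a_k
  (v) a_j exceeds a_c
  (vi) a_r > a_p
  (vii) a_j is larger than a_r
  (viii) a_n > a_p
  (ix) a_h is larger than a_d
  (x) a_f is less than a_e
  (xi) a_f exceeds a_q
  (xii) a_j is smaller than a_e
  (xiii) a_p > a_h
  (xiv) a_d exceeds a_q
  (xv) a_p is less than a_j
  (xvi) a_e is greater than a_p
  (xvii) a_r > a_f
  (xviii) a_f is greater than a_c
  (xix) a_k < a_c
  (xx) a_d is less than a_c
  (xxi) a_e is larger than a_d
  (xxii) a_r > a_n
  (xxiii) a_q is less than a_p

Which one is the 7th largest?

a_k

Chaining the given pairs: a_q < a_d < a_h < a_p < a_n < a_k < a_c < a_f < a_r < a_j < a_e < a_i.
The 7th largest is a_k.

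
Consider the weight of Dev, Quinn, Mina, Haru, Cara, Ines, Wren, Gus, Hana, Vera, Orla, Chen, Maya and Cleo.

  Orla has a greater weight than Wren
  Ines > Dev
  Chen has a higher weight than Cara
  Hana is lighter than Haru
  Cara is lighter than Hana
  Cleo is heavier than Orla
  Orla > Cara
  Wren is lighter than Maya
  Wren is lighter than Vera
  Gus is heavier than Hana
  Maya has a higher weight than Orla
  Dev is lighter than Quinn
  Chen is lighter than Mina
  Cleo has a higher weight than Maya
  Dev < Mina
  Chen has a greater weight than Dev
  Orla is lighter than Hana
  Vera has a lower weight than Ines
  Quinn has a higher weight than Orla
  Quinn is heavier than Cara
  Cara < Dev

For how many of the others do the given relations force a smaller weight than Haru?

From Haru the given relations immediately reach Hana.
From those, Cara, Orla — 3 in total.
From those, Wren — 4 in total.
Nothing else is reachable below Haru; 4 in all.

4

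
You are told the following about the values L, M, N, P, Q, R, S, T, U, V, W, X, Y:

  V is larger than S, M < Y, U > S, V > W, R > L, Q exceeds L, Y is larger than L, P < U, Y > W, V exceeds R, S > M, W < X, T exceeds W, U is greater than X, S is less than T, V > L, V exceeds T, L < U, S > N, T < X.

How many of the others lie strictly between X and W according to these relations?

The relations place W below X. An element lies strictly between them when it is forced above W and also forced below X.
Above W: {Y, T, V, U}. Below X: {N, M, S, T}.
Intersection: {T} — 1.

1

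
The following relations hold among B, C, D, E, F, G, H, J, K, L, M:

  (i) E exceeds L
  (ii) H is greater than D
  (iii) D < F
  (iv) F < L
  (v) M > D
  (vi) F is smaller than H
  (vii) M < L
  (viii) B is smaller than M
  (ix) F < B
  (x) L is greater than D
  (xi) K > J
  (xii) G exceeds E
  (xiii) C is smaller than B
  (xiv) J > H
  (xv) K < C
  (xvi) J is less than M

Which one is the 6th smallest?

Piecing the relations together gives one ordering: D < F < H < J < K < C < B < M < L < E < G.
Counting 6 from the smallest end gives C.

C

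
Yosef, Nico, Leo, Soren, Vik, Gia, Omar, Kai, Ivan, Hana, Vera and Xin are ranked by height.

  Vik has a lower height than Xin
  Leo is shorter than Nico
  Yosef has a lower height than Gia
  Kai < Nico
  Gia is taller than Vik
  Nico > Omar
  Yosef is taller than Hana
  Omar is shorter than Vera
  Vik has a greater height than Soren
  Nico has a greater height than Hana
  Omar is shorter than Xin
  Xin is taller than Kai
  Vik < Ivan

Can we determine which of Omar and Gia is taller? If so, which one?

undetermined

Following every chain through Omar: above Omar we get Vera, Nico, Xin.
Gia is not reached, and no chain runs the other way from Gia to Omar.
So the given relations leave the order of Omar and Gia undetermined.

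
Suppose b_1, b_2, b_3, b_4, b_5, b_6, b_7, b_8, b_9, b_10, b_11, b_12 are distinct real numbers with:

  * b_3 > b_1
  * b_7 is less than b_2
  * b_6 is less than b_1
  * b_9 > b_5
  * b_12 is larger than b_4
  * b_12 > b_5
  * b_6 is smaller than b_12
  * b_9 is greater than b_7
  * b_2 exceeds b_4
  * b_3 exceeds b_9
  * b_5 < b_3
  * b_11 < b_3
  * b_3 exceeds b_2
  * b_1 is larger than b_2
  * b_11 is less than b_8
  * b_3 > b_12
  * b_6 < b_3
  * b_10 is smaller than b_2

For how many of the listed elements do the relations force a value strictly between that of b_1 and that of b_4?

The relations place b_4 below b_1. An element lies strictly between them when it is forced above b_4 and also forced below b_1.
Above b_4: {b_2, b_12, b_3}. Below b_1: {b_7, b_10, b_6, b_2}.
Intersection: {b_2} — 1.

1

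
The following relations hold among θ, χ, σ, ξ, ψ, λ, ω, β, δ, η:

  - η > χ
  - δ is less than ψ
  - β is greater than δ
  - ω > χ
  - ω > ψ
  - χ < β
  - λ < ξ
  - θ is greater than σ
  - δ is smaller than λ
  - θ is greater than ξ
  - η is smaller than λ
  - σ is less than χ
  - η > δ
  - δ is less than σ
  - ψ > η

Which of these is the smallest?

δ

σ is not least since δ < σ; χ is not least since σ < χ; η is not least since δ < η; λ is not least since δ < λ; ψ is not least since δ < ψ; β is not least since δ < β; ω is not least since χ < ω; ξ is not least since λ < ξ; θ is not least since ξ < θ.
Only δ has nothing below it, so δ is the smallest.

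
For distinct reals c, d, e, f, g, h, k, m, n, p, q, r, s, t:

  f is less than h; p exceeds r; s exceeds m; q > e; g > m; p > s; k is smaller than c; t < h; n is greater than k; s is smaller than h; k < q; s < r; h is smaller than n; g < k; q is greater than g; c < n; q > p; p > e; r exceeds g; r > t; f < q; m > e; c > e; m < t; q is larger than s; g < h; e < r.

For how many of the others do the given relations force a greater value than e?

Directly above e: m, r, p, q, c.
One step further: g, t, s, n (9 so far).
One step further: h, k (11 so far).
No other element is forced above e by the given relations, so the count is 11.

11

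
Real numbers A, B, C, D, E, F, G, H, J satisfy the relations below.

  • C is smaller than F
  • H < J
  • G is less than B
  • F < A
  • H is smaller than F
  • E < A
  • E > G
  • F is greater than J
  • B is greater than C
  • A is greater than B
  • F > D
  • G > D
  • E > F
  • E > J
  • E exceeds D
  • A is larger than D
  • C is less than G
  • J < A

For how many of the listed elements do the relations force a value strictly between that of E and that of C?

The relations place C below E. An element lies strictly between them when it is forced above C and also forced below E.
Above C: {G, B, F, A}. Below E: {D, G, H, J, F}.
Intersection: {G, F} — 2.

2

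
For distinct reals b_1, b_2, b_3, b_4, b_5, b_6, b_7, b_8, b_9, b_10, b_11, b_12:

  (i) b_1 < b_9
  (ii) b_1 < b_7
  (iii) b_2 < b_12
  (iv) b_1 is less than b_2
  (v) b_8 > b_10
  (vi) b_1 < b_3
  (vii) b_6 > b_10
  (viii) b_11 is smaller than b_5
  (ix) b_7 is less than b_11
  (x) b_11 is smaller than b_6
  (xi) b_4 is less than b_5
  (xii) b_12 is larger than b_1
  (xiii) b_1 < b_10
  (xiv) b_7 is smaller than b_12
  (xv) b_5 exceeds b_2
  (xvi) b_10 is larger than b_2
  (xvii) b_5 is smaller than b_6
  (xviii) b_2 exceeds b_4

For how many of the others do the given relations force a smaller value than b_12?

4

From b_12 the given relations immediately reach b_1, b_7, b_2.
From those, b_4 — 4 in total.
No other element is forced below b_12 by the given relations, so the count is 4.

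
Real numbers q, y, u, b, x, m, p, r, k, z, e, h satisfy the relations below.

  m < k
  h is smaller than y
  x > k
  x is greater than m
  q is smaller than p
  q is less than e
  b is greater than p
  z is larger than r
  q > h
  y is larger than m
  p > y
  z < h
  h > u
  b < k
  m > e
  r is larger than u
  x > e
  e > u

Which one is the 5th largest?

Piecing the relations together gives one ordering: u < r < z < h < q < e < m < y < p < b < k < x.
Counting 5 from the largest end gives y.

y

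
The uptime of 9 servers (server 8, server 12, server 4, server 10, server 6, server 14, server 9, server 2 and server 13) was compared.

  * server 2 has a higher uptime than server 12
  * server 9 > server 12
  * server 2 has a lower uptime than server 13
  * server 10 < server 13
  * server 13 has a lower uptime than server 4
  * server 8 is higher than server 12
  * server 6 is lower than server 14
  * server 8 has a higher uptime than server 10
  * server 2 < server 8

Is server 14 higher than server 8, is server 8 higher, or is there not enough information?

Following every chain through server 14: below server 14 we get server 6.
server 8 is not reached, and no chain runs the other way from server 8 to server 14.
So the given relations leave the order of server 14 and server 8 undetermined.

undetermined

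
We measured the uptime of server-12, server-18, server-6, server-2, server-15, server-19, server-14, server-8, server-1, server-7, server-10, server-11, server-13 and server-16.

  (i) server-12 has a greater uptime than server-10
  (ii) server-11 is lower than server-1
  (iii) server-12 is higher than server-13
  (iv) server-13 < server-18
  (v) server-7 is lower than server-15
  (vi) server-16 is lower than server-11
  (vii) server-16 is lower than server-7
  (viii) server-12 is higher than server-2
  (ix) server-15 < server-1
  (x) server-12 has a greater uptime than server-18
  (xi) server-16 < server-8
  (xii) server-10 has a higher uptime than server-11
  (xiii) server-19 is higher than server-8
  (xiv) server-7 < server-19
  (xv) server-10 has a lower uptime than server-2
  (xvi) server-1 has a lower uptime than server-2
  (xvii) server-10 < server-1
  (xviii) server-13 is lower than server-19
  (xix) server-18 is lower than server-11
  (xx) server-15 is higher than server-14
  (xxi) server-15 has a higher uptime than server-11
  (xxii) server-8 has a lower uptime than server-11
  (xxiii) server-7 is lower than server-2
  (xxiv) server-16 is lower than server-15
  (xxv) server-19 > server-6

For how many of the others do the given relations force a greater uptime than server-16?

Directly above server-16: server-8, server-11, server-7, server-15.
One step further: server-10, server-1, server-2, server-19 (8 so far).
One step further: server-12 (9 so far).
Nothing else is reachable above server-16; 9 in all.

9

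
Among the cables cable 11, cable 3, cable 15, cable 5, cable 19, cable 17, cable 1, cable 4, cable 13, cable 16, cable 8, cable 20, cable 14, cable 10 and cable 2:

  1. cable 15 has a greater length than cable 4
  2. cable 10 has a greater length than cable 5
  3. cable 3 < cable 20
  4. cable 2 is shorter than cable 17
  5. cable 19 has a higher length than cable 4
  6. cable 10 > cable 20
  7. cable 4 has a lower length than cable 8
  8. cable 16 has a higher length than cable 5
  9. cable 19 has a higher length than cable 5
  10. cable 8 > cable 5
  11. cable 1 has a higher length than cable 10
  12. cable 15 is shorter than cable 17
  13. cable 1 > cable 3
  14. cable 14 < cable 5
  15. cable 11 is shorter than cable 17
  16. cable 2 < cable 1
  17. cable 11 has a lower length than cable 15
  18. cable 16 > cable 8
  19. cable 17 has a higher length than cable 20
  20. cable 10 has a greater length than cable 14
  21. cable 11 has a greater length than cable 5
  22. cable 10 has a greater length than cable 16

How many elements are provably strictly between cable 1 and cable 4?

3

Chaining upward from cable 4 reaches: cable 15, cable 8, cable 19, cable 16, cable 10, cable 17.
Chaining downward from cable 1 reaches: cable 14, cable 2, cable 5, cable 8, cable 3, cable 16, cable 20, cable 10.
Strictly between cable 4 and cable 1 are those in both lists: cable 8, cable 16, cable 10 — 3 elements.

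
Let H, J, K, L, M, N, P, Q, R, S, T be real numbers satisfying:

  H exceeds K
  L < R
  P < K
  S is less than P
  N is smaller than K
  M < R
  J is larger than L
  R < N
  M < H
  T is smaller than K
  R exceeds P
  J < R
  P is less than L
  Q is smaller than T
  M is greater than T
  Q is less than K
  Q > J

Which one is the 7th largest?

Chaining the given pairs: S < P < L < J < Q < T < M < R < N < K < H.
The 7th largest is Q.

Q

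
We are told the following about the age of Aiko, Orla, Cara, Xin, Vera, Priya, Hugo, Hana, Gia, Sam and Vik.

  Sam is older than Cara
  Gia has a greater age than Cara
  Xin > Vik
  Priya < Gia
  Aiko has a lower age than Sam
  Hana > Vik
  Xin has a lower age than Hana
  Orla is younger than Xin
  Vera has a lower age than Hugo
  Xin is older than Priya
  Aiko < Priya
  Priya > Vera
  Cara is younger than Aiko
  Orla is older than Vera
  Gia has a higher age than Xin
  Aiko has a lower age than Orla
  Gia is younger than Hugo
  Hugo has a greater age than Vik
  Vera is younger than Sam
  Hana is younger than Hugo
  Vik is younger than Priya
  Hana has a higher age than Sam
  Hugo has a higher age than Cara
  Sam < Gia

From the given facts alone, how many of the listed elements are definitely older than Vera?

The elements the relations force above Vera are Orla, Sam, Priya, Xin, Hana, Gia, Hugo — no chain reaches any other.
That is 7.

7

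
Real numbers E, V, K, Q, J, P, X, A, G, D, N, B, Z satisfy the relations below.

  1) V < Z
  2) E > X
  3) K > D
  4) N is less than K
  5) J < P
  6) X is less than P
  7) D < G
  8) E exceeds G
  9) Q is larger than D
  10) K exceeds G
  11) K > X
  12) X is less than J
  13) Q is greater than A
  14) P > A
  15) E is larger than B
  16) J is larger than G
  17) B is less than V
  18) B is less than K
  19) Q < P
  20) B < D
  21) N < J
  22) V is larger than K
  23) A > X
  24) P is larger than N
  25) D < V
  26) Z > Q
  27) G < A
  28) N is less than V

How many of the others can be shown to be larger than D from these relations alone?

9

The elements the relations force above D are G, E, J, K, V, A, Q, P, Z — no chain reaches any other.
That is 9.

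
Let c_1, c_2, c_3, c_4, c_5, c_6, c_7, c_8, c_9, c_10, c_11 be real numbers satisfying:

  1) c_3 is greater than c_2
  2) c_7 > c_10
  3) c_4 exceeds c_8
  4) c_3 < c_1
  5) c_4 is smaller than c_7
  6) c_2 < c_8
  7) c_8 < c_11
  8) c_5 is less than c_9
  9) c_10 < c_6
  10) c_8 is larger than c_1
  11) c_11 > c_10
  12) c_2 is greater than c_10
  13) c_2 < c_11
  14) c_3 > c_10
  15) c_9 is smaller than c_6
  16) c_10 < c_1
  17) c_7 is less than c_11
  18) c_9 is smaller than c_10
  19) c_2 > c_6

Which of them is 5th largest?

c_1

The consecutive relations fix a unique order: c_5 < c_9 < c_10 < c_6 < c_2 < c_3 < c_1 < c_8 < c_4 < c_7 < c_11.
The 5th largest is c_1.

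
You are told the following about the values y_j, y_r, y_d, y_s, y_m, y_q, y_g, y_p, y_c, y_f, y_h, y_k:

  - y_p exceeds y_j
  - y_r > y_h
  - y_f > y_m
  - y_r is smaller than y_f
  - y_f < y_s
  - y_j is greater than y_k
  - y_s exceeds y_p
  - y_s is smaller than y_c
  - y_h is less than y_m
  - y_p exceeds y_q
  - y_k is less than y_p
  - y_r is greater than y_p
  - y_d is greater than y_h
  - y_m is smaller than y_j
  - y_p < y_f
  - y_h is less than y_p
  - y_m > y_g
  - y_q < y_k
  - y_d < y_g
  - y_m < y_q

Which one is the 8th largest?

y_q

The consecutive relations fix a unique order: y_h < y_d < y_g < y_m < y_q < y_k < y_j < y_p < y_r < y_f < y_s < y_c.
The 8th largest is y_q.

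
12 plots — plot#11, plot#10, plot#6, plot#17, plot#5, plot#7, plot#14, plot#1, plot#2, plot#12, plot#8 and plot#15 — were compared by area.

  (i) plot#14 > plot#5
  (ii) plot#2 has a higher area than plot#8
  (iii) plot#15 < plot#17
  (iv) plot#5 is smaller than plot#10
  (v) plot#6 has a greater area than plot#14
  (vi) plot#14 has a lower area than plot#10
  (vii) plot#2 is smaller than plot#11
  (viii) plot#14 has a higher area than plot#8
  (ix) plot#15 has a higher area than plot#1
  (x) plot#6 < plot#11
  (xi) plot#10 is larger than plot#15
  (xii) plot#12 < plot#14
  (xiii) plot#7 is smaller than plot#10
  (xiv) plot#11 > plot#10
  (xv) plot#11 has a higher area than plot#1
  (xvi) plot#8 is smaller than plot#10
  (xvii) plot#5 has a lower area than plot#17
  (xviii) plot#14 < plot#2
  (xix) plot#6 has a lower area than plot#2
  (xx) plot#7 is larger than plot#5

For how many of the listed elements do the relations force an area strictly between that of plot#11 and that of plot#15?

1

The relations place plot#15 below plot#11. An element lies strictly between them when it is forced above plot#15 and also forced below plot#11.
Above plot#15: {plot#17, plot#10}. Below plot#11: {plot#8, plot#12, plot#1, plot#5, plot#7, plot#14, plot#6, plot#2, plot#10}.
Intersection: {plot#10} — 1.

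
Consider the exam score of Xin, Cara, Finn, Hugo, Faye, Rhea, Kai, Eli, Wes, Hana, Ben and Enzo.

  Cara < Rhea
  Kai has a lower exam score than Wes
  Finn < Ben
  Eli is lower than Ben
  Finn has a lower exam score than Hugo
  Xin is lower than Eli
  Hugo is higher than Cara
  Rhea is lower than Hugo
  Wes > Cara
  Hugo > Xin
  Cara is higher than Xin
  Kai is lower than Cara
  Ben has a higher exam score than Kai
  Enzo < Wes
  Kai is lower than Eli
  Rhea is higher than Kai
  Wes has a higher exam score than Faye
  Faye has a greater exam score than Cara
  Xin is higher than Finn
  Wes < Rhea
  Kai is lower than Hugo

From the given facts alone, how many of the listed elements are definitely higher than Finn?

The elements the relations force above Finn are Xin, Eli, Cara, Faye, Wes, Ben, Rhea, Hugo — no chain reaches any other.
That is 8.

8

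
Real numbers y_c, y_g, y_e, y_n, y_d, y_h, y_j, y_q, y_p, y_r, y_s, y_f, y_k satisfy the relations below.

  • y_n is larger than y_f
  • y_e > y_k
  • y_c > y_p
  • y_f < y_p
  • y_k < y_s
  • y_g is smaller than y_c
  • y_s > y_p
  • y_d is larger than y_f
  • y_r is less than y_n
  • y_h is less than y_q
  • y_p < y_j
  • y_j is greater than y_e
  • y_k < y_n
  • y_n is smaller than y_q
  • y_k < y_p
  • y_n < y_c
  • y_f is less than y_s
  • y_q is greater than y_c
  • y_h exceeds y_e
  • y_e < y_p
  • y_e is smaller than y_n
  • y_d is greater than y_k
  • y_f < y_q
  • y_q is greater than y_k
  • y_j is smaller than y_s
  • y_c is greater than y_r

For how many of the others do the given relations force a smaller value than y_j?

Directly below y_j: y_e, y_p.
One step further: y_k, y_f (4 so far).
No other element is forced below y_j by the given relations, so the count is 4.

4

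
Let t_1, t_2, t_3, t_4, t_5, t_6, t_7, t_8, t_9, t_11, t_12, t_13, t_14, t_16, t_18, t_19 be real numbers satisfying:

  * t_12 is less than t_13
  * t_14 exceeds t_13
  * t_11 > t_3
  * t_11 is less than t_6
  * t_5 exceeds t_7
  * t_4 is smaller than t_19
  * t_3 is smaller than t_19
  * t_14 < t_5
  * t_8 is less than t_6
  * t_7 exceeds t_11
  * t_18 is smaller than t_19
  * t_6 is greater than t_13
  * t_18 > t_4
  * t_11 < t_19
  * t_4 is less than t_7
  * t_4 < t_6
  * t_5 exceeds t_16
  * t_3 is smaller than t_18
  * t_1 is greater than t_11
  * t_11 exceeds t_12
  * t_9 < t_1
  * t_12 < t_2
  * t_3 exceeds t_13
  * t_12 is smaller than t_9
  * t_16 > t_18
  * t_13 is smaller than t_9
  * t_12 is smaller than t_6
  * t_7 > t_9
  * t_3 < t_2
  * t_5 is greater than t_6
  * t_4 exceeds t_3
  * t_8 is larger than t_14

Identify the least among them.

Chaining upward from t_12: directly above it, t_13, t_9, t_11, t_6, t_2; then t_3, t_14, t_1, t_7, t_5, t_19; then t_4, t_8, t_18; then t_16.
That covers every other element, and nothing is given below t_12, so t_12 is the least.

t_12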